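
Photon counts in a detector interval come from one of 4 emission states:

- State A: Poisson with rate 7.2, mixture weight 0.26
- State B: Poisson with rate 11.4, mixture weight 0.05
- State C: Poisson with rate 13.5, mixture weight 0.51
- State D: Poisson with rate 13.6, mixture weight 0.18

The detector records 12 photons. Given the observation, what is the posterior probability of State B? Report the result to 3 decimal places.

0.066

Apply Bayes' rule: the posterior for each component is proportional to its prior times its likelihood at x.
Evaluate each component's likelihood at the observed value:
  p_A = e^(−7.2)·7.2^12/12! = 0.0302505
  p_B = e^(−11.4)·11.4^12/12! = 0.112607
  p_C = e^(−13.5)·13.5^12/12! = 0.10488
  p_D = e^(−13.6)·13.6^12/12! = 0.103687
Multiply by the mixture weights:
  w_A·p_A = 0.26 × 0.0302505 = 0.00786513
  w_B·p_B = 0.05 × 0.112607 = 0.00563033
  w_C·p_C = 0.51 × 0.10488 = 0.0534888
  w_D·p_D = 0.18 × 0.103687 = 0.0186637
Normaliser: 0.00786513 + 0.00563033 + 0.0534888 + 0.0186637 = 0.085648
P(State B | data) ≈ 0.066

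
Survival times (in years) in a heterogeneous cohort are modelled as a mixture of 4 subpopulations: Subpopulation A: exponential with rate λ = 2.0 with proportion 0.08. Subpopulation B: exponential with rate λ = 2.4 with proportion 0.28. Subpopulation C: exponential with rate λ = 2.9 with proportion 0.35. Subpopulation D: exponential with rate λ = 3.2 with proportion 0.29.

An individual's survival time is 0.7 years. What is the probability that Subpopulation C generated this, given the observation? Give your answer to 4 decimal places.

P(component k | x) = w_k·f_k(x) / marginal(x), where marginal(x) = Σ_j w_j·f_j(x).
Component likelihoods at x = 0.7 years:
  f_A = 2.0·e^(−2.0·0.7) = 2.0·e^(−1.4000) = 0.493194
  f_B = 2.4·e^(−2.4·0.7) = 2.4·e^(−1.6800) = 0.447298
  f_C = 2.9·e^(−2.9·0.7) = 2.9·e^(−2.0300) = 0.380873
  f_D = 3.2·e^(−3.2·0.7) = 3.2·e^(−2.2400) = 0.340667
Unnormalised posteriors:
  w_A·f_A = 0.08 × 0.493194 = 0.0394555
  w_B·f_B = 0.28 × 0.447298 = 0.125243
  w_C·f_C = 0.35 × 0.380873 = 0.133306
  w_D·f_D = 0.29 × 0.340667 = 0.0987935
Sum: 0.0394555 + 0.125243 + 0.133306 + 0.0987935 = 0.396798
Responsibility of Subpopulation C: 0.133306 / 0.396798 ≈ 0.3360

0.3360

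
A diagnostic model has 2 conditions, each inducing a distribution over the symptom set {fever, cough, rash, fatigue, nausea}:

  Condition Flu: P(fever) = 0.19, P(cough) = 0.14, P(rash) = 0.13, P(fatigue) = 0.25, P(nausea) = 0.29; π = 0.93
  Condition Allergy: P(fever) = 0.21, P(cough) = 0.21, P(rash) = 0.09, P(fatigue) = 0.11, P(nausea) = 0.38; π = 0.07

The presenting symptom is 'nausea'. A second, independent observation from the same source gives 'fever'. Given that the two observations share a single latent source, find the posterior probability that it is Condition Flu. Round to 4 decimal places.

P(component k | x) = P(Z=k)·f_k(x) / marginal(x), where marginal(x) = Σ_j P(Z=j)·f_j(x).
Since both observations come from the same component, the likelihood for component k is f_k(x₁)·f_k(x₂).
  f_Flu = [P(nausea | comp) = 0.29] × [0.19] = 0.0551
  f_Allergy = [P(nausea | comp) = 0.38] × [0.21] = 0.0798
Unnormalised posteriors:
  P(Z=Flu)·f_Flu = 0.93 × 0.0551 = 0.051243
  P(Z=Allergy)·f_Allergy = 0.07 × 0.0798 = 0.005586
Sum: 0.051243 + 0.005586 = 0.056829
P(Condition Flu | data) = 0.051243 / 0.056829 ≈ 0.9017

0.9017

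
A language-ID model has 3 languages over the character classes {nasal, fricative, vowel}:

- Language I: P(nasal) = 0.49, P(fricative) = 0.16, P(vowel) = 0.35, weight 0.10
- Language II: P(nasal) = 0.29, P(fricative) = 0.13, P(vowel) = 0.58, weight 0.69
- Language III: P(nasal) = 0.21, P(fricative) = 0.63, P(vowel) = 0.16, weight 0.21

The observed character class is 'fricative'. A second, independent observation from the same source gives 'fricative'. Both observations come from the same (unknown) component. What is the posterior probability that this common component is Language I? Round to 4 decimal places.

Apply Bayes' rule: the posterior for each component is proportional to its prior times its likelihood at x.
Since both observations come from the same component, the likelihood for component k is f_k(x₁)·f_k(x₂).
  p_I = [0.16] × [0.16] = 0.0256
  p_II = [0.13] × [0.13] = 0.0169
  p_III = [0.63] × [0.63] = 0.3969
Unnormalised posteriors:
  P(Z=I)·p_I = 0.10 × 0.0256 = 0.00256
  P(Z=II)·p_II = 0.69 × 0.0169 = 0.011661
  P(Z=III)·p_III = 0.21 × 0.3969 = 0.083349
Evidence: 0.00256 + 0.011661 + 0.083349 = 0.09757
So the posterior for Language I is 0.00256 / 0.09757 ≈ 0.0262.

0.0262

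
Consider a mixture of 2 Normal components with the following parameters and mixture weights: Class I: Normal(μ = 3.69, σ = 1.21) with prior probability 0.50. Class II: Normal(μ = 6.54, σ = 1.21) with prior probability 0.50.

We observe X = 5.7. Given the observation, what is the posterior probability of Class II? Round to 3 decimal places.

Apply Bayes' rule: the posterior for each component is proportional to its prior times its likelihood at x.
Evaluate each component's likelihood at the observed value:
  f_I = 0.0829697
  f_II = 0.259104
Prior × likelihood for each component:
  π_I·f_I = 0.50 × 0.0829697 = 0.0414848
  π_II·f_II = 0.50 × 0.259104 = 0.129552
Marginal: 0.0414848 + 0.129552 = 0.171037
P(Class II | the observation) ≈ 0.757

0.757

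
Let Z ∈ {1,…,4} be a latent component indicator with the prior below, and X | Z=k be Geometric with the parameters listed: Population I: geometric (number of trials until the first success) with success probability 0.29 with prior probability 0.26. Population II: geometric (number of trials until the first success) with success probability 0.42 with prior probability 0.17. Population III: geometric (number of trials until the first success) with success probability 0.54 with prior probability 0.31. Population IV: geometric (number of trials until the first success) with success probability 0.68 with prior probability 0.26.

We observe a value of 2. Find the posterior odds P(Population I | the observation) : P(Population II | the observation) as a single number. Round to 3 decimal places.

Posterior odds = (π_i f_i(x)) / (π_j f_j(x)); the normalising sum cancels.
Component likelihoods at x = 2:
  f_I = 0.29·(1−0.29)^1 = 0.29·0.71 = 0.2059
  f_II = 0.42·(1−0.42)^1 = 0.42·0.58 = 0.2436
  f_III = 0.54·(1−0.54)^1 = 0.54·0.46 = 0.2484
  f_IV = 0.68·(1−0.68)^1 = 0.68·0.32 = 0.2176
0.053534 / 0.041412 ≈ 1.293

1.293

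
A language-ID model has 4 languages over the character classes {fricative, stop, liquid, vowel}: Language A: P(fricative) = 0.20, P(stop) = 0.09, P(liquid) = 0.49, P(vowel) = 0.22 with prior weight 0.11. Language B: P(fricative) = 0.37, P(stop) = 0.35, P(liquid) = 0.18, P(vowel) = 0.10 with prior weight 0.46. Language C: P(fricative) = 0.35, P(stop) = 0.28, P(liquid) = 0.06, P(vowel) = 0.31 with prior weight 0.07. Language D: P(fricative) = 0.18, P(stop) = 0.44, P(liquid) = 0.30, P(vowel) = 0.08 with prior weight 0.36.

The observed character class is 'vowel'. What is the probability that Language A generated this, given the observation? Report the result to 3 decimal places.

Apply Bayes' rule: the posterior for each component is proportional to its prior times its likelihood at x.
Evaluate each component's likelihood at the observed value:
  L_A = P(vowel | comp) = 0.22
  L_B = P(vowel | comp) = 0.10
  L_C = P(vowel | comp) = 0.31
  L_D = P(vowel | comp) = 0.08
Unnormalised posteriors:
  P(Z=A)·L_A = 0.11 × 0.22 = 0.0242
  P(Z=B)·L_B = 0.46 × 0.1 = 0.046
  P(Z=C)·L_C = 0.07 × 0.31 = 0.0217
  P(Z=D)·L_D = 0.36 × 0.08 = 0.0288
Sum: 0.0242 + 0.046 + 0.0217 + 0.0288 = 0.1207
P(Language A | x) = 0.0242 / 0.1207 ≈ 0.200

0.200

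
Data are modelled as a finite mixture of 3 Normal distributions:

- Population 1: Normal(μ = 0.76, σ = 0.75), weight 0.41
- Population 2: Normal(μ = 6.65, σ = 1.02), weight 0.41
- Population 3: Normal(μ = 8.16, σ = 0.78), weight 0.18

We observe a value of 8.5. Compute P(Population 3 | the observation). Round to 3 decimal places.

The responsibility of component k is π_k f_k(x) divided by Σ_j π_j f_j(x).
Evaluate each component's likelihood at the observed value:
  f_1 = (1/(0.75·√(2π)))·exp(−(8.5−0.76)²/(2·0.75²)) = 0.531923·exp(-53.25120) = 3.97326e-24
  f_2 = (1/(1.02·√(2π)))·exp(−(8.5−6.65)²/(2·1.02²)) = 0.391120·exp(-1.64480) = 0.0755061
  f_3 = (1/(0.78·√(2π)))·exp(−(8.5−8.16)²/(2·0.78²)) = 0.511464·exp(-0.09500) = 0.46511
Prior × likelihood for each component:
  π_1·f_1 = 0.41 × 3.97326e-24 = 1.62903e-24
  π_2·f_2 = 0.41 × 0.0755061 = 0.0309575
  π_3·f_3 = 0.18 × 0.46511 = 0.0837199
Evidence: 1.62903e-24 + 0.0309575 + 0.0837199 = 0.114677
P(Population 3 | 8.5) = 0.0837199 / 0.114677 ≈ 0.730

0.730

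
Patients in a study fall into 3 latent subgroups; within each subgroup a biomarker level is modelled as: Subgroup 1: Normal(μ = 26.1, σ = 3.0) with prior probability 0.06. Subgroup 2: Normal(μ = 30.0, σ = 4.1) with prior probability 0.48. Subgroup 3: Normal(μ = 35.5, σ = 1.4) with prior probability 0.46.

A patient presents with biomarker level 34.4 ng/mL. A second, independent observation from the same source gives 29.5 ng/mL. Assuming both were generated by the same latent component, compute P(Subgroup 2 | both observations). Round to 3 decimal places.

0.994

P(component k | x) = P(Z=k)·f_k(x) / marginal(x), where marginal(x) = Σ_j P(Z=j)·f_j(x).
Since both observations come from the same component, the likelihood for component k is f_k(x₁)·f_k(x₂).
  L_1 = [(1/(3.0·√(2π)))·exp(−(34.4−26.1)²/(2·3.0²)) = 0.132981·exp(-3.82722) = 0.00289499] × [0.0699641] = 0.000202545
  L_2 = [(1/(4.1·√(2π)))·exp(−(34.4−30.0)²/(2·4.1²)) = 0.097303·exp(-0.57585) = 0.0547065] × [0.0965821] = 0.00528367
  L_3 = [(1/(1.4·√(2π)))·exp(−(34.4−35.5)²/(2·1.4²)) = 0.284959·exp(-0.30867) = 0.20928] × [2.9266e-05] = 6.12478e-06
Prior × likelihood for each component:
  P(Z=1)·L_1 = 0.06 × 0.000202545 = 1.21527e-05
  P(Z=2)·L_2 = 0.48 × 0.00528367 = 0.00253616
  P(Z=3)·L_3 = 0.46 × 6.12478e-06 = 2.8174e-06
Marginal: 1.21527e-05 + 0.00253616 + 2.8174e-06 = 0.00255113
Responsibility of Subgroup 2: 0.00253616 / 0.00255113 ≈ 0.994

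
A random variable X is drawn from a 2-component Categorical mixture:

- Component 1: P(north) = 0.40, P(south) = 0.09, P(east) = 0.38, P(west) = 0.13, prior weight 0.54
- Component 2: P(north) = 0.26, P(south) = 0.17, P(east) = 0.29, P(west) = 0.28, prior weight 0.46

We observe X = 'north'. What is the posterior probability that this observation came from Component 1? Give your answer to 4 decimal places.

Apply Bayes' rule: the posterior for each component is proportional to its prior times its likelihood at x.
Categorical probabilities:
  f_1 = 0.4
  f_2 = 0.26
Multiply by the mixture weights:
  π_1·f_1 = 0.54 × 0.4 = 0.216
  π_2·f_2 = 0.46 × 0.26 = 0.1196
Normaliser: 0.216 + 0.1196 = 0.3356
P(Component 1 | x) ≈ 0.6436

0.6436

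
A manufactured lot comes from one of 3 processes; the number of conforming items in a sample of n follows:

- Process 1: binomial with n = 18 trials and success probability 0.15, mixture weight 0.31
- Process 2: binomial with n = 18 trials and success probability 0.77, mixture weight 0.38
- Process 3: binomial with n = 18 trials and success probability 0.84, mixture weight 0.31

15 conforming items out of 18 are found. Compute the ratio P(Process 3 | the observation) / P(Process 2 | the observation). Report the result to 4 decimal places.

Since P(k|x) ∝ π_k f_k(x), the posterior odds are π_i f_i(x) / (π_j f_j(x)).
Component likelihoods at x = 15 conforming items out of 18:
  L_1 = 2.1944e-10
  L_2 = 0.196895
  L_3 = 0.244478
Posterior odds = (π_3·L_3) / (π_2·L_2) = (0.31·0.244478) / (0.38·0.196895) = 0.0757881 / 0.0748201 ≈ 1.0129

1.0129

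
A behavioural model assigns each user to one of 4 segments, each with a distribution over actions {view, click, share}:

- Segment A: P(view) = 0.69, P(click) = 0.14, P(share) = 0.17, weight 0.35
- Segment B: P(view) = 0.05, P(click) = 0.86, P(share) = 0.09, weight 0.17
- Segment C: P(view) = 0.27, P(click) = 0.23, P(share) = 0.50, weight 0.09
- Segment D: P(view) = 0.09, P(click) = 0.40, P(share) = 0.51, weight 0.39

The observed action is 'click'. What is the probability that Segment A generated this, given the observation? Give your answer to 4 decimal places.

0.1318

The responsibility of component k is w_k f_k(x) divided by Σ_j w_j f_j(x).
Categorical probabilities:
  L_A = P(click | comp) = 0.14
  L_B = P(click | comp) = 0.86
  L_C = P(click | comp) = 0.23
  L_D = P(click | comp) = 0.40
Weight by the priors:
  w_A·L_A = 0.35 × 0.14 = 0.049
  w_B·L_B = 0.17 × 0.86 = 0.1462
  w_C·L_C = 0.09 × 0.23 = 0.0207
  w_D·L_D = 0.39 × 0.4 = 0.156
Evidence: 0.049 + 0.1462 + 0.0207 + 0.156 = 0.3719
Responsibility of Segment A: 0.049 / 0.3719 ≈ 0.1318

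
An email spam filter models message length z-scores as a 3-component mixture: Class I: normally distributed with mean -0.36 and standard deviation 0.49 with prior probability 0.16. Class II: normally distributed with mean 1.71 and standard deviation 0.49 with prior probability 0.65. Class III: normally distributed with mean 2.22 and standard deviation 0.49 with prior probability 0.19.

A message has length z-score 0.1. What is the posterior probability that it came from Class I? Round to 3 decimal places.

Posterior ∝ prior × likelihood, so P(k | x) ∝ π_k f_k(x); normalise over all components.
Component likelihoods at x = 0.1:
  L_I = 0.524013
  L_II = 0.00368477
  L_III = 7.01397e-05
Prior × likelihood for each component:
  π_I·L_I = 0.16 × 0.524013 = 0.0838421
  π_II·L_II = 0.65 × 0.00368477 = 0.0023951
  π_III·L_III = 0.19 × 7.01397e-05 = 1.33265e-05
Evidence: 0.0838421 + 0.0023951 + 1.33265e-05 = 0.0862505
So the posterior for Class I is 0.0838421 / 0.0862505 ≈ 0.972.

0.972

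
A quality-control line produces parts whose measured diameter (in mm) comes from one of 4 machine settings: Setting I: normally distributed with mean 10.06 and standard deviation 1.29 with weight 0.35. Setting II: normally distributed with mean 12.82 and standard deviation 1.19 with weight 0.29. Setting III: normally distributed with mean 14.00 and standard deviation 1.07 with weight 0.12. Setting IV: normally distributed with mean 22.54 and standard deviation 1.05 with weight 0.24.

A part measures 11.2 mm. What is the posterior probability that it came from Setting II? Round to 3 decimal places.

0.340

The responsibility of component k is π_k f_k(x) divided by Σ_j π_j f_j(x).
Normal densities:
  p_I = (1/(1.29·√(2π)))·exp(−(11.2−10.06)²/(2·1.29²)) = 0.309258·exp(-0.39048) = 0.209284
  p_II = (1/(1.19·√(2π)))·exp(−(11.2−12.82)²/(2·1.19²)) = 0.335246·exp(-0.92663) = 0.132719
  p_III = (1/(1.07·√(2π)))·exp(−(11.2−14.00)²/(2·1.07²)) = 0.372843·exp(-3.42388) = 0.0121494
  p_IV = (1/(1.05·√(2π)))·exp(−(11.2−22.54)²/(2·1.05²)) = 0.379945·exp(-58.32000) = 1.78512e-26
Weight by the priors:
  π_I·p_I = 0.35 × 0.209284 = 0.0732495
  π_II·p_II = 0.29 × 0.132719 = 0.0384885
  π_III·p_III = 0.12 × 0.0121494 = 0.00145793
  π_IV·p_IV = 0.24 × 1.78512e-26 = 4.28428e-27
Evidence: 0.0732495 + 0.0384885 + 0.00145793 + 4.28428e-27 = 0.113196
P(Setting II | data) = 0.0384885 / 0.113196 ≈ 0.340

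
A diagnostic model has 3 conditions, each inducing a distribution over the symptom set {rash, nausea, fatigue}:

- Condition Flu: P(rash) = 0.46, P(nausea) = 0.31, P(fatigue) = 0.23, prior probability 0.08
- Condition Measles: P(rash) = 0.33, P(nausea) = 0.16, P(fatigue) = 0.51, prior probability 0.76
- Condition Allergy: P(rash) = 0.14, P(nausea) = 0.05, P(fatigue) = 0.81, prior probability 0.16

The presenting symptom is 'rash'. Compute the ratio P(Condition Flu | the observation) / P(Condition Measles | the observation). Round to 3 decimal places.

Posterior odds = (w_i f_i(x)) / (w_j f_j(x)); the normalising sum cancels.
Component likelihoods at x = 'rash':
  p_Flu = 0.46
  p_Measles = 0.33
  p_Allergy = 0.14
0.0368 / 0.2508 ≈ 0.147

0.147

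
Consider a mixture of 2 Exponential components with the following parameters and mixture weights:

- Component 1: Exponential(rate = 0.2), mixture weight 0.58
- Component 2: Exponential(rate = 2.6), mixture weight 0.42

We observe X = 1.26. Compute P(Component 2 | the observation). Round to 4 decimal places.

Apply Bayes' rule: the posterior for each component is proportional to its prior times its likelihood at x.
Component likelihoods at x = 1.26:
  L_1 = 0.2·e^(−0.2·1.26) = 0.2·e^(−0.2520) = 0.155449
  L_2 = 2.6·e^(−2.6·1.26) = 2.6·e^(−3.2760) = 0.0982256
Weight by the priors:
  w_1·L_1 = 0.58 × 0.155449 = 0.0901604
  w_2·L_2 = 0.42 × 0.0982256 = 0.0412547
Sum: 0.0901604 + 0.0412547 = 0.131415
Responsibility of Component 2: 0.0412547 / 0.131415 ≈ 0.3139

0.3139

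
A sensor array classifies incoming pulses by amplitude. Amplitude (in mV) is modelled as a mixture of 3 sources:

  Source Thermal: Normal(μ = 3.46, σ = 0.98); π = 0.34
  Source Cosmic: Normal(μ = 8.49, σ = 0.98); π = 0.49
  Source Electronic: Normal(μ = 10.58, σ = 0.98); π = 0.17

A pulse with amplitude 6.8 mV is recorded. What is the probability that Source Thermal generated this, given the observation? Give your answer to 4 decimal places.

The responsibility of component k is π_k f_k(x) divided by Σ_j π_j f_j(x).
Component likelihoods at x = 6.8 mV:
  p_Thermal = (1/(0.98·√(2π)))·exp(−(6.8−3.46)²/(2·0.98²)) = 0.407084·exp(-5.80779) = 0.00122291
  p_Cosmic = (1/(0.98·√(2π)))·exp(−(6.8−8.49)²/(2·0.98²)) = 0.407084·exp(-1.48693) = 0.0920275
  p_Electronic = (1/(0.98·√(2π)))·exp(−(6.8−10.58)²/(2·0.98²)) = 0.407084·exp(-7.43878) = 0.000239367
Weight by the priors:
  π_Thermal·p_Thermal = 0.34 × 0.00122291 = 0.000415788
  π_Cosmic·p_Cosmic = 0.49 × 0.0920275 = 0.0450935
  π_Electronic·p_Electronic = 0.17 × 0.000239367 = 4.06924e-05
Normaliser: 0.000415788 + 0.0450935 + 4.06924e-05 = 0.0455499
P(Source Thermal | x) ≈ 0.0091

0.0091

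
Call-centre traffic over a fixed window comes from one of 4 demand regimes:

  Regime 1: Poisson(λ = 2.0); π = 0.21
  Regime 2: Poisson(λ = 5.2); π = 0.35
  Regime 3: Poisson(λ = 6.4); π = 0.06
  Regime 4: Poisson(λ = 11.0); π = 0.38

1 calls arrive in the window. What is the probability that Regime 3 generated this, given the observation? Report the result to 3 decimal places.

By Bayes' theorem, P(k | x) = π_k f_k(x) / Σ_j π_j f_j(x).
Poisson probabilities:
  L_1 = e^(−2.0)·2.0^1/1! = 0.270671
  L_2 = e^(−5.2)·5.2^1/1! = 0.0286861
  L_3 = e^(−6.4)·6.4^1/1! = 0.010634
  L_4 = e^(−11.0)·11.0^1/1! = 0.000183719
Unnormalised posteriors:
  π_1·L_1 = 0.21 × 0.270671 = 0.0568408
  π_2·L_2 = 0.35 × 0.0286861 = 0.0100401
  π_3·L_3 = 0.06 × 0.010634 = 0.000638038
  π_4·L_4 = 0.38 × 0.000183719 = 6.98131e-05
Sum: 0.0568408 + 0.0100401 + 0.000638038 + 6.98131e-05 = 0.0675888
P(Regime 3 | x) = 0.000638038 / 0.0675888 ≈ 0.009

0.009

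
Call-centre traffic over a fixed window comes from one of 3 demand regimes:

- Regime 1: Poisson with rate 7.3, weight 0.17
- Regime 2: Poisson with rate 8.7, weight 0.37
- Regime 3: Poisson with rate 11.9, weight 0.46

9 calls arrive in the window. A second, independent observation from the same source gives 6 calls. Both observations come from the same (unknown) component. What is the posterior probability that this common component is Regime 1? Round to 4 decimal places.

By Bayes' theorem, P(k | x) = π_k f_k(x) / Σ_j π_j f_j(x).
Since both observations come from the same component, the likelihood for component k is f_k(x₁)·f_k(x₂).
  f_1 = [e^(−7.3)·7.3^9/9! = 0.109596] × [0.141989] = 0.0155614
  f_2 = [e^(−8.7)·8.7^9/9! = 0.131084] × [0.100328] = 0.0131513
  f_3 = [e^(−11.9)·11.9^9/9! = 0.0895479] × [0.0267821] = 0.00239828
Prior × likelihood for each component:
  π_1·f_1 = 0.17 × 0.0155614 = 0.00264543
  π_2·f_2 = 0.37 × 0.0131513 = 0.00486599
  π_3·f_3 = 0.46 × 0.00239828 = 0.00110321
Evidence: 0.00264543 + 0.00486599 + 0.00110321 = 0.00861463
Responsibility of Regime 1: 0.00264543 / 0.00861463 ≈ 0.3071

0.3071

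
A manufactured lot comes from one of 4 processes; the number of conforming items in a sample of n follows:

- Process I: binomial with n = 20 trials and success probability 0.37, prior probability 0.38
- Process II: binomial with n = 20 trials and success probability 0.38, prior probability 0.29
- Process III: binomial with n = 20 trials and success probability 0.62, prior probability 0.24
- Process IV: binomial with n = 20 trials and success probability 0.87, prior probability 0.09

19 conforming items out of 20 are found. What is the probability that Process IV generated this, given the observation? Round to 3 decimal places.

0.988

Apply Bayes' rule: the posterior for each component is proportional to its prior times its likelihood at x.
Binomial probabilities:
  p_I = 7.87414e-08
  p_II = 1.2862e-07
  p_III = 0.000863487
  p_IV = 0.184433
Multiply by the mixture weights:
  P(Z=I)·p_I = 0.38 × 7.87414e-08 = 2.99217e-08
  P(Z=II)·p_II = 0.29 × 1.2862e-07 = 3.72999e-08
  P(Z=III)·p_III = 0.24 × 0.000863487 = 0.000207237
  P(Z=IV)·p_IV = 0.09 × 0.184433 = 0.016599
Sum: 2.99217e-08 + 3.72999e-08 + 0.000207237 + 0.016599 = 0.0168063
Responsibility of Process IV: 0.016599 / 0.0168063 ≈ 0.988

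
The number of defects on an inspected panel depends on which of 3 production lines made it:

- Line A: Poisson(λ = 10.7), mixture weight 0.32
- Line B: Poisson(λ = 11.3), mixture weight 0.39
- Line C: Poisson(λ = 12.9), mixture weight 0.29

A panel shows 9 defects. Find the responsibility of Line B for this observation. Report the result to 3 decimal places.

0.415

The responsibility of component k is P(Z=k) f_k(x) divided by Σ_j P(Z=j) f_j(x).
Component likelihoods at x = 9 defects:
  p_A = e^(−10.7)·10.7^9/9! = 0.114219
  p_B = e^(−11.3)·11.3^9/9! = 0.102427
  p_C = e^(−12.9)·12.9^9/9! = 0.0680998
Prior × likelihood for each component:
  P(Z=A)·p_A = 0.32 × 0.114219 = 0.0365502
  P(Z=B)·p_B = 0.39 × 0.102427 = 0.0399466
  P(Z=C)·p_C = 0.29 × 0.0680998 = 0.0197489
Evidence: 0.0365502 + 0.0399466 + 0.0197489 = 0.0962458
P(Line B | 9 defects) = 0.0399466 / 0.0962458 ≈ 0.415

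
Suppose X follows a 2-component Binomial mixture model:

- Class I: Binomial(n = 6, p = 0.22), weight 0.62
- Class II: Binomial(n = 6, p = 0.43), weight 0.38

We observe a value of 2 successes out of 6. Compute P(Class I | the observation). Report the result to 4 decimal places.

P(component k | x) = P(Z=k)·f_k(x) / marginal(x), where marginal(x) = Σ_j P(Z=j)·f_j(x).
Binomial probabilities:
  f_I = C(6,2)·0.22^2·0.78^4 = 15·0.0484·0.370151 = 0.268729
  f_II = C(6,2)·0.43^2·0.57^4 = 15·0.1849·0.10556 = 0.292771
Multiply by the mixture weights:
  P(Z=I)·f_I = 0.62 × 0.268729 = 0.166612
  P(Z=II)·f_II = 0.38 × 0.292771 = 0.111253
Marginal: 0.166612 + 0.111253 = 0.277865
P(Class I | x) ≈ 0.5996

0.5996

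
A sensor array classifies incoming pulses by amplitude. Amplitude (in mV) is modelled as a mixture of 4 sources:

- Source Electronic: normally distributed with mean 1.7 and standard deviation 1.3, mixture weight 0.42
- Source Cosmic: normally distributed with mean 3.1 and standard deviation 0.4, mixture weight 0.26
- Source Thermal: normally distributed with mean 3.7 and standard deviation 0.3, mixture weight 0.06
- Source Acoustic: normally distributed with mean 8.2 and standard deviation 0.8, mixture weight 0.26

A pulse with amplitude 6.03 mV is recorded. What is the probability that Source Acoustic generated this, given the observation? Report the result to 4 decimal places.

0.8669

P(component k | x) = π_k·f_k(x) / marginal(x), where marginal(x) = Σ_j π_j·f_j(x).
Component likelihoods at x = 6.03 mV:
  f_Electronic = 0.00119655
  f_Cosmic = 2.22679e-12
  f_Thermal = 1.0598e-13
  f_Acoustic = 0.0125929
Weight by the priors:
  π_Electronic·f_Electronic = 0.42 × 0.00119655 = 0.00050255
  π_Cosmic·f_Cosmic = 0.26 × 2.22679e-12 = 5.78965e-13
  π_Thermal·f_Thermal = 0.06 × 1.0598e-13 = 6.35883e-15
  π_Acoustic·f_Acoustic = 0.26 × 0.0125929 = 0.00327415
Marginal: 0.00050255 + 5.78965e-13 + 6.35883e-15 + 0.00327415 = 0.0037767
P(Source Acoustic | 6.03 mV) = 0.00327415 / 0.0037767 ≈ 0.8669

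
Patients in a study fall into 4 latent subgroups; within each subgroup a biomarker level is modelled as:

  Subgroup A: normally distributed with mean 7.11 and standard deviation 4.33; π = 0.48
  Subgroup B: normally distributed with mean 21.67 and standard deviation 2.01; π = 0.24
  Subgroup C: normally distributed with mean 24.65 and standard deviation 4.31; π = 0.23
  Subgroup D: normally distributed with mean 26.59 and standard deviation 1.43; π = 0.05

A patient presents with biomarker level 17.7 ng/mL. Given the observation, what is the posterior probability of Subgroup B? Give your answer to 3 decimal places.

Posterior ∝ prior × likelihood, so P(k | x) ∝ π_k f_k(x); normalise over all components.
Evaluate each component's likelihood at the observed value:
  L_A = 0.00462954
  L_B = 0.0282226
  L_C = 0.0252229
  L_D = 1.13027e-09
Multiply by the mixture weights:
  π_A·L_A = 0.48 × 0.00462954 = 0.00222218
  π_B·L_B = 0.24 × 0.0282226 = 0.00677343
  π_C·L_C = 0.23 × 0.0252229 = 0.00580128
  π_D·L_D = 0.05 × 1.13027e-09 = 5.65135e-11
Marginal: 0.00222218 + 0.00677343 + 0.00580128 + 5.65135e-11 = 0.0147969
P(Subgroup B | x) = 0.00677343 / 0.0147969 ≈ 0.458

0.458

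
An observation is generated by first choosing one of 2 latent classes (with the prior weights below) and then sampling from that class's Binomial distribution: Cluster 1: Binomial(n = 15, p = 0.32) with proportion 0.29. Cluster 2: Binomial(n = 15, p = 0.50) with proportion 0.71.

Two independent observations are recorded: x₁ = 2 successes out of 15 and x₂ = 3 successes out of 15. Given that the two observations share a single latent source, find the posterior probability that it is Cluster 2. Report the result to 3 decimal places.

0.010

The responsibility of component k is π_k f_k(x) divided by Σ_j π_j f_j(x).
Since both observations come from the same component, the likelihood for component k is f_k(x₁)·f_k(x₂).
  p_1 = [C(15,2)·0.32^2·0.68^13 = 105·0.1024·0.00664685 = 0.0714669] × [0.145736] = 0.0104153
  p_2 = [C(15,2)·0.50^2·0.50^13 = 105·0.25·0.00012207 = 0.00320435] × [0.0138855] = 4.44939e-05
Unnormalised posteriors:
  π_1·p_1 = 0.29 × 0.0104153 = 0.00302045
  π_2·p_2 = 0.71 × 4.44939e-05 = 3.15907e-05
Sum: 0.00302045 + 3.15907e-05 = 0.00305204
So the posterior for Cluster 2 is 3.15907e-05 / 0.00305204 ≈ 0.010.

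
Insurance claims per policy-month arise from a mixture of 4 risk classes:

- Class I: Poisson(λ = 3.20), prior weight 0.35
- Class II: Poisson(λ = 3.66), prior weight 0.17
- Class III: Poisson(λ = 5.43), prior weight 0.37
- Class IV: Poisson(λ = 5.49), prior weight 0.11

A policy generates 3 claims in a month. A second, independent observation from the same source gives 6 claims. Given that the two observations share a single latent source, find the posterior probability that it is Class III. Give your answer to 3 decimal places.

Apply Bayes' rule: the posterior for each component is proportional to its prior times its likelihood at x.
Since both observations come from the same component, the likelihood for component k is f_k(x₁)·f_k(x₂).
  L_I = [0.222616] × [0.060789] = 0.0135326
  L_II = [0.210268] × [0.0859085] = 0.0180639
  L_III = [0.116958] × [0.156044] = 0.0182506
  L_IV = [0.113838] × [0.156973] = 0.0178696
Prior × likelihood for each component:
  P(Z=I)·L_I = 0.35 × 0.0135326 = 0.00473641
  P(Z=II)·L_II = 0.17 × 0.0180639 = 0.00307086
  P(Z=III)·L_III = 0.37 × 0.0182506 = 0.00675271
  P(Z=IV)·L_IV = 0.11 × 0.0178696 = 0.00196565
Marginal: 0.00473641 + 0.00307086 + 0.00675271 + 0.00196565 = 0.0165256
P(Class III | x) = 0.00675271 / 0.0165256 ≈ 0.409

0.409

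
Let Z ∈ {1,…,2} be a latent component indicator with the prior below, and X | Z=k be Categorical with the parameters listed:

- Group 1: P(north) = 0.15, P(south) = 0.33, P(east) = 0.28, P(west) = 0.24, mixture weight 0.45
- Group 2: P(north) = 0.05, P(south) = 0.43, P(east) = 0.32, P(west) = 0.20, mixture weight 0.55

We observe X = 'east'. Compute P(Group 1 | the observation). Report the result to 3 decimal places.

0.417

Apply Bayes' rule: the posterior for each component is proportional to its prior times its likelihood at x.
Component likelihoods at x = 'east':
  f_1 = 0.28
  f_2 = 0.32
Weight by the priors:
  π_1·f_1 = 0.45 × 0.28 = 0.126
  π_2·f_2 = 0.55 × 0.32 = 0.176
Marginal: 0.126 + 0.176 = 0.302
Responsibility of Group 1: 0.126 / 0.302 ≈ 0.417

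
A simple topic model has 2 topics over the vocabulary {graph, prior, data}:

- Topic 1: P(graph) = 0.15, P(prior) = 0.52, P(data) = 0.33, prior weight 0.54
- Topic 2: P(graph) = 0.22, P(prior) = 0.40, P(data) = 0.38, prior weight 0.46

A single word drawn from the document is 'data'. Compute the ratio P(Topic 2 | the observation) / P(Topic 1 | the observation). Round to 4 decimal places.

0.9809

Only the two components matter; the odds are (w_i f_i(x)) / (w_j f_j(x)).
Categorical probabilities:
  L_1 = P(data | comp) = 0.33
  L_2 = P(data | comp) = 0.38
Posterior odds = (w_2·L_2) / (w_1·L_1) = (0.46·0.38) / (0.54·0.33) = 0.1748 / 0.1782 ≈ 0.9809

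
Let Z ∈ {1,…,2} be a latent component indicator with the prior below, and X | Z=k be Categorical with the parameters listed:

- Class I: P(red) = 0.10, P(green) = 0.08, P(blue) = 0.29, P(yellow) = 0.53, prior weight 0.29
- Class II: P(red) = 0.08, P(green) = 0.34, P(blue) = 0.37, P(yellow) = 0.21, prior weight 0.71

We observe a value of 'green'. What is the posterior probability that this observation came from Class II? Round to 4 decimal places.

0.9123

By Bayes' theorem, P(k | x) = π_k f_k(x) / Σ_j π_j f_j(x).
Categorical probabilities:
  p_I = P(green | comp) = 0.08
  p_II = P(green | comp) = 0.34
Prior × likelihood for each component:
  π_I·p_I = 0.29 × 0.08 = 0.0232
  π_II·p_II = 0.71 × 0.34 = 0.2414
Evidence: 0.0232 + 0.2414 = 0.2646
So the posterior for Class II is 0.2414 / 0.2646 ≈ 0.9123.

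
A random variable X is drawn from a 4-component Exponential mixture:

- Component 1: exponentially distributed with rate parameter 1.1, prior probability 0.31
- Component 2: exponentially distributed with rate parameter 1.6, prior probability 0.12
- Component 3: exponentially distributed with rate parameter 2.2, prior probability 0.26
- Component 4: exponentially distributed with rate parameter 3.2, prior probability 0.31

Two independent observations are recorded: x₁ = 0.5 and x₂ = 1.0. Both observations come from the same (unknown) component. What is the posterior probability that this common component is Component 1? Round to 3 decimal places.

0.418

P(component k | x) = P(Z=k)·f_k(x) / marginal(x), where marginal(x) = Σ_j P(Z=j)·f_j(x).
Since both observations come from the same component, the likelihood for component k is f_k(x₁)·f_k(x₂).
  f_1 = [1.1·e^(−1.1·0.5) = 1.1·e^(−0.5500) = 0.634645] × [0.366158] = 0.23238
  f_2 = [1.6·e^(−1.6·0.5) = 1.6·e^(−0.8000) = 0.718926] × [0.323034] = 0.232238
  f_3 = [2.2·e^(−2.2·0.5) = 2.2·e^(−1.1000) = 0.732316] × [0.243767] = 0.178515
  f_4 = [3.2·e^(−3.2·0.5) = 3.2·e^(−1.6000) = 0.646069] × [0.130439] = 0.0842726
Weight by the priors:
  P(Z=1)·f_1 = 0.31 × 0.23238 = 0.0720379
  P(Z=2)·f_2 = 0.12 × 0.232238 = 0.0278686
  P(Z=3)·f_3 = 0.26 × 0.178515 = 0.0464138
  P(Z=4)·f_4 = 0.31 × 0.0842726 = 0.0261245
Normaliser: 0.0720379 + 0.0278686 + 0.0464138 + 0.0261245 = 0.172445
P(Component 1 | x₁, x₂) ≈ 0.418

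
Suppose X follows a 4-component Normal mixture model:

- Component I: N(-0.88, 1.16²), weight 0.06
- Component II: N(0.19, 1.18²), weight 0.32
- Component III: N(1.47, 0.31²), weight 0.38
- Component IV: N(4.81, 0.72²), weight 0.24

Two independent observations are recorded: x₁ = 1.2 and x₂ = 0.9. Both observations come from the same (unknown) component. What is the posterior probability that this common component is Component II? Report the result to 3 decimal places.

0.209

Apply Bayes' rule: the posterior for each component is proportional to its prior times its likelihood at x.
Since both observations come from the same component, the likelihood for component k is f_k(x₁)·f_k(x₂).
  L_I = [0.068909] × [0.105962] = 0.00730172
  L_II = [0.234391] × [0.282106] = 0.0661233
  L_III = [0.880691] × [0.237359] = 0.20904
  L_IV = [1.92617e-06] × [2.18626e-07] = 4.21112e-13
Unnormalised posteriors:
  π_I·L_I = 0.06 × 0.00730172 = 0.000438103
  π_II·L_II = 0.32 × 0.0661233 = 0.0211595
  π_III·L_III = 0.38 × 0.20904 = 0.0794352
  π_IV·L_IV = 0.24 × 4.21112e-13 = 1.01067e-13
Evidence: 0.000438103 + 0.0211595 + 0.0794352 + 1.01067e-13 = 0.101033
So the posterior for Component II is 0.0211595 / 0.101033 ≈ 0.209.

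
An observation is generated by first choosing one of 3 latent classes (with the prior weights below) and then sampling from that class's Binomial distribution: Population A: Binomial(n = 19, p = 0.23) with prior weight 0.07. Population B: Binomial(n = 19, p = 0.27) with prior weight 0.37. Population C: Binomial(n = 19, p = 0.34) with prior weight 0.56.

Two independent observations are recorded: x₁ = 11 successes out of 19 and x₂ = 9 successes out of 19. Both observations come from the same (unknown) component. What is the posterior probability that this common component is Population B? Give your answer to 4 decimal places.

Apply Bayes' rule: the posterior for each component is proportional to its prior times its likelihood at x.
Since both observations come from the same component, the likelihood for component k is f_k(x₁)·f_k(x₂).
  p_A = [0.000889919] × [0.0121906] = 1.08487e-05
  p_B = [0.00338846] × [0.0302741] = 0.000102583
  p_C = [0.0191002] × [0.0879667] = 0.00168018
Weight by the priors:
  π_A·p_A = 0.07 × 1.08487e-05 = 7.59407e-07
  π_B·p_B = 0.37 × 0.000102583 = 3.79556e-05
  π_C·p_C = 0.56 × 0.00168018 = 0.000940901
Normaliser: 7.59407e-07 + 3.79556e-05 + 0.000940901 = 0.000979616
P(Population B | x) ≈ 0.0387

0.0387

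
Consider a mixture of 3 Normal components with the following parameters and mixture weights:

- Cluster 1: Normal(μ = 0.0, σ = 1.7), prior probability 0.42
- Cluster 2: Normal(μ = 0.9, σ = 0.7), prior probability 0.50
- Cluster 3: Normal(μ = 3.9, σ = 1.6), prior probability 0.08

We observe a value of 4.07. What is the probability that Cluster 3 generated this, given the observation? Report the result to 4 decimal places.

Posterior ∝ prior × likelihood, so P(k | x) ∝ π_k f_k(x); normalise over all components.
Normal densities:
  L_1 = (1/(1.7·√(2π)))·exp(−(4.07−0.0)²/(2·1.7²)) = 0.234672·exp(-2.86590) = 0.0133603
  L_2 = (1/(0.7·√(2π)))·exp(−(4.07−0.9)²/(2·0.7²)) = 0.569918·exp(-10.25398) = 2.00708e-05
  L_3 = (1/(1.6·√(2π)))·exp(−(4.07−3.9)²/(2·1.6²)) = 0.249339·exp(-0.00564) = 0.247935
Unnormalised posteriors:
  π_1·L_1 = 0.42 × 0.0133603 = 0.00561133
  π_2·L_2 = 0.50 × 2.00708e-05 = 1.00354e-05
  π_3·L_3 = 0.08 × 0.247935 = 0.0198348
Sum: 0.00561133 + 1.00354e-05 + 0.0198348 = 0.0254562
P(Cluster 3 | data) ≈ 0.7792

0.7792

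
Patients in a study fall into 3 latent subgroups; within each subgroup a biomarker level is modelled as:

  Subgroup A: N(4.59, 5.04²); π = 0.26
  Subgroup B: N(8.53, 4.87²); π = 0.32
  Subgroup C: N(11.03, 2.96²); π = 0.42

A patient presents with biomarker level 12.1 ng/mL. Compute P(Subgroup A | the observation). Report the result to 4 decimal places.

0.0849

Posterior ∝ prior × likelihood, so P(k | x) ∝ π_k f_k(x); normalise over all components.
Evaluate each component's likelihood at the observed value:
  p_A = 0.0260819
  p_B = 0.0626169
  p_C = 0.126253
Unnormalised posteriors:
  π_A·p_A = 0.26 × 0.0260819 = 0.0067813
  π_B·p_B = 0.32 × 0.0626169 = 0.0200374
  π_C·p_C = 0.42 × 0.126253 = 0.0530264
Sum: 0.0067813 + 0.0200374 + 0.0530264 = 0.0798451
P(Subgroup A | 12.1 ng/mL) ≈ 0.0849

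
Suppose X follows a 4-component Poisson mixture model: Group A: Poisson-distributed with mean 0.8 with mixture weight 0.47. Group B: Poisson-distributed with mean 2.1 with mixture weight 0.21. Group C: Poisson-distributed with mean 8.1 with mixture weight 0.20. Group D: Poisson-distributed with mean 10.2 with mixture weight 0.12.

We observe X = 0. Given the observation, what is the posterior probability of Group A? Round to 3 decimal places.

0.891

Apply Bayes' rule: the posterior for each component is proportional to its prior times its likelihood at x.
Evaluate each component's likelihood at the observed value:
  p_A = 0.449329
  p_B = 0.122456
  p_C = 0.000303539
  p_D = 3.71703e-05
Prior × likelihood for each component:
  P(Z=A)·p_A = 0.47 × 0.449329 = 0.211185
  P(Z=B)·p_B = 0.21 × 0.122456 = 0.0257158
  P(Z=C)·p_C = 0.20 × 0.000303539 = 6.07078e-05
  P(Z=D)·p_D = 0.12 × 3.71703e-05 = 4.46044e-06
Evidence: 0.211185 + 0.0257158 + 6.07078e-05 + 4.46044e-06 = 0.236966
So the posterior for Group A is 0.211185 / 0.236966 ≈ 0.891.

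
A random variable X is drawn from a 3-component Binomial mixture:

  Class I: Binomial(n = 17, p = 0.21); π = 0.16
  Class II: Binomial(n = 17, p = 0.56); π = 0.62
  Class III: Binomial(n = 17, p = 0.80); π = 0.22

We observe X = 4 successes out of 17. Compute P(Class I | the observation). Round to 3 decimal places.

Posterior ∝ prior × likelihood, so P(k | x) ∝ π_k f_k(x); normalise over all components.
Evaluate each component's likelihood at the observed value:
  f_I = 0.216076
  f_II = 0.00542268
  f_III = 7.98595e-07
Multiply by the mixture weights:
  π_I·f_I = 0.16 × 0.216076 = 0.0345721
  π_II·f_II = 0.62 × 0.00542268 = 0.00336206
  π_III·f_III = 0.22 × 7.98595e-07 = 1.75691e-07
Denominator: 0.0345721 + 0.00336206 + 1.75691e-07 = 0.0379344
Responsibility of Class I: 0.0345721 / 0.0379344 ≈ 0.911

0.911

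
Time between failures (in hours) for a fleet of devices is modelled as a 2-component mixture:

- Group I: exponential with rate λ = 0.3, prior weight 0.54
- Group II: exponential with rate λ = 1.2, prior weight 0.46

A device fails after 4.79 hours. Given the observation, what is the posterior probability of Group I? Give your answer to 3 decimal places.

Posterior ∝ prior × likelihood, so P(k | x) ∝ π_k f_k(x); normalise over all components.
Exponential densities:
  L_I = 0.3·e^(−0.3·4.79) = 0.3·e^(−1.4370) = 0.0712919
  L_II = 1.2·e^(−1.2·4.79) = 1.2·e^(−5.7480) = 0.00382698
Multiply by the mixture weights:
  π_I·L_I = 0.54 × 0.0712919 = 0.0384976
  π_II·L_II = 0.46 × 0.00382698 = 0.00176041
Evidence: 0.0384976 + 0.00176041 = 0.040258
P(Group I | 4.79 hours) = 0.0384976 / 0.040258 ≈ 0.956

0.956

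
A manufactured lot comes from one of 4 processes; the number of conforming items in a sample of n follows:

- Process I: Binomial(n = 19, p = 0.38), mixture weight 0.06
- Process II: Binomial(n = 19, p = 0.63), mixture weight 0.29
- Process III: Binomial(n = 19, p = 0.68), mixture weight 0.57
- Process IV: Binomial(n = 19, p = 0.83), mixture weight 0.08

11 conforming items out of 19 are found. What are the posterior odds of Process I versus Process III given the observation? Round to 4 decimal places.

0.0347

Only the two components matter; the odds are (P(Z=i) f_i(x)) / (P(Z=j) f_j(x)).
Evaluate each component's likelihood at the observed value:
  p_I = 0.0393705
  p_II = 0.164732
  p_III = 0.119458
  p_IV = 0.00678998
0.00236223 / 0.0680912 ≈ 0.0347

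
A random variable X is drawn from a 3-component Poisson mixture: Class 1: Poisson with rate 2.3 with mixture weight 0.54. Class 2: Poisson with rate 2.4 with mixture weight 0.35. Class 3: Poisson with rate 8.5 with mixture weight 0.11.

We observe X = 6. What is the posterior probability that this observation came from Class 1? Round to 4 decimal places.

Apply Bayes' rule: the posterior for each component is proportional to its prior times its likelihood at x.
Evaluate each component's likelihood at the observed value:
  p_1 = e^(−2.3)·2.3^6/6! = 0.0206138
  p_2 = e^(−2.4)·2.4^6/6! = 0.0240784
  p_3 = e^(−8.5)·8.5^6/6! = 0.106581
Weight by the priors:
  w_1·p_1 = 0.54 × 0.0206138 = 0.0111314
  w_2·p_2 = 0.35 × 0.0240784 = 0.00842745
  w_3·p_3 = 0.11 × 0.106581 = 0.0117239
Evidence: 0.0111314 + 0.00842745 + 0.0117239 = 0.0312827
Responsibility of Class 1: 0.0111314 / 0.0312827 ≈ 0.3558

0.3558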